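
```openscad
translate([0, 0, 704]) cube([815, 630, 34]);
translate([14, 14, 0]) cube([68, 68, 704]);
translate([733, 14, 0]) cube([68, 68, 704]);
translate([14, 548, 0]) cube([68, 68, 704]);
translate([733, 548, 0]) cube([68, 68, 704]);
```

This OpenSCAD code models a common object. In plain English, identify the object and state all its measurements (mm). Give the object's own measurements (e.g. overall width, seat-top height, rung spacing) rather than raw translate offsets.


A rectangular dining table. The top is 815×630×34 mm with its upper surface at z = 738 mm. It stands on four 68×68 mm square legs, each inset 14 mm from the nearest pair of top edges, running from the floor to the underside of the top.


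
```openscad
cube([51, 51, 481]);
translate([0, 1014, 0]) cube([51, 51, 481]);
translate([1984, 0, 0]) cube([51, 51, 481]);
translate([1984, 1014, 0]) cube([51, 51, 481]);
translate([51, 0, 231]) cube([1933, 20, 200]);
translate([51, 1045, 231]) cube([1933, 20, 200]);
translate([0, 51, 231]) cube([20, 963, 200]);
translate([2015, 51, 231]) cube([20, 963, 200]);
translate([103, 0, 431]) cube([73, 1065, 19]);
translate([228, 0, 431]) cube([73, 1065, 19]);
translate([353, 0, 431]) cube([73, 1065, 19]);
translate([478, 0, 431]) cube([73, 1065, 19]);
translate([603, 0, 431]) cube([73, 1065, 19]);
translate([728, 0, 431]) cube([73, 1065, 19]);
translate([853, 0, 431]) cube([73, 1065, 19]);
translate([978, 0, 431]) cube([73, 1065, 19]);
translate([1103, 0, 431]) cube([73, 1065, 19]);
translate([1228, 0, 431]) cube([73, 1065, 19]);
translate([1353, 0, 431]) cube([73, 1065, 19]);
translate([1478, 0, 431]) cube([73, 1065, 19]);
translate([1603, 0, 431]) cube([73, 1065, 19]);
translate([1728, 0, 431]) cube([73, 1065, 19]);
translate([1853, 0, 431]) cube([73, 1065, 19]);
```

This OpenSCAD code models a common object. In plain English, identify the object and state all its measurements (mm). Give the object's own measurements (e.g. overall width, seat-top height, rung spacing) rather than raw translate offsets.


A bed frame 2035 mm long (x) by 1065 mm wide (y). Four 51×51 mm corner posts, 481 mm tall, at the corners of the footprint. Four rails of 20 mm thickness and 200 mm height run between adjacent posts with their undersides at z = 231 mm, their outer faces flush with the outside of the frame (the two x-running rails run between the posts' inner faces; the two y-running rails run between the posts' inner faces). 15 slats, each 73 mm wide (x) and 19 mm thick, lie across the top of the two x-running rails, running the full 1065 mm width of the frame in y; along x they sit between the end posts with a 52 mm gap after the −x posts and between neighbouring slats, leaving 58 mm before the +x posts.


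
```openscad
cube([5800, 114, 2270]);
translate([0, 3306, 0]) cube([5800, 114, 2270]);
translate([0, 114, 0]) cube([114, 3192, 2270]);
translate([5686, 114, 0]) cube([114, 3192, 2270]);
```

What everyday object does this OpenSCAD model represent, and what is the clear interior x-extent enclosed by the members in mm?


A house (or room) frame. The interior width is 5572 mm.

Four 2270 mm walls enclosing a rectangle with no floor or roof — a room or house frame. Outside width is 5800 mm and wall thickness is 114 mm, so the interior width is 5800 − 2 × 114 = 5572 mm.


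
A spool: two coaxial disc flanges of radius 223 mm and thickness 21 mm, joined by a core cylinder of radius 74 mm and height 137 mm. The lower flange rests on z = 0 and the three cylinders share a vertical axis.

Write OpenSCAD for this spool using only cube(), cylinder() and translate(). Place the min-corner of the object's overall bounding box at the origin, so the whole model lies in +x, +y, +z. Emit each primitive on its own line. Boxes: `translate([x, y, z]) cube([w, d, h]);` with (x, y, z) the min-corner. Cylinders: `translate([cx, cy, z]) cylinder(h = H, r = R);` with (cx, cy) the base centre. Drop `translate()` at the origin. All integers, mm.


translate([223, 223, 0]) cylinder(h = 21, r = 223);
translate([223, 223, 21]) cylinder(h = 137, r = 74);
translate([223, 223, 158]) cylinder(h = 21, r = 223);


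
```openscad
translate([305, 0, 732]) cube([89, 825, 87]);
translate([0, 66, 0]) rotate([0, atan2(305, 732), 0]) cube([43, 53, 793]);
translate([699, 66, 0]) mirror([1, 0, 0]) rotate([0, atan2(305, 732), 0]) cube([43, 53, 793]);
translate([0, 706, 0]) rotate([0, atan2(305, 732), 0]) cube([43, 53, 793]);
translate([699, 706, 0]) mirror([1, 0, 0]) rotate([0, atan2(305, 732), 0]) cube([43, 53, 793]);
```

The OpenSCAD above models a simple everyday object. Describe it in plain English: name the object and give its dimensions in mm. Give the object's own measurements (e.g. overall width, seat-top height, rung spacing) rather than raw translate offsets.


A sawhorse. A 89×825×87 mm beam (x, y, z) sits on two A-frame leg pairs. Each pair is two raked legs of 43×53 mm section (53 mm along y) splaying symmetrically in x. Each leg rises 732 mm vertically over 305 mm of horizontal reach and is 793 mm long along its own axis. Every leg's outer bottom edge rests on the floor and its outer top edge meets a bottom edge of the beam — the left legs (tilting toward +x) meet the beam's −x bottom edge, the right legs (their mirror images, tilting toward −x) meet its +x bottom edge — so the leg tops tuck under the beam, the beam's underside is 732 mm above the floor, and the feet are 699 mm apart outside-to-outside with the beam centred between them. The two leg pairs are set in 66 mm from either end of the beam.


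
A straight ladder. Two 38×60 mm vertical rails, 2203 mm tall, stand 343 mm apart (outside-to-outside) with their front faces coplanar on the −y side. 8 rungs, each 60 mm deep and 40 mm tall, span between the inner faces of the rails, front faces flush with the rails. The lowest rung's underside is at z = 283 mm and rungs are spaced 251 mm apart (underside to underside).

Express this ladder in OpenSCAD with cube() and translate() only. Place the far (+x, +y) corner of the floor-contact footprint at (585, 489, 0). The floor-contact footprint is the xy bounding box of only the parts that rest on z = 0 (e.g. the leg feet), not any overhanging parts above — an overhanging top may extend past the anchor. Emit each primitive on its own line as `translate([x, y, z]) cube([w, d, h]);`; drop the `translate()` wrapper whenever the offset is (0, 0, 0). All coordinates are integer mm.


translate([242, 429, 0]) cube([38, 60, 2203]);
translate([547, 429, 0]) cube([38, 60, 2203]);
translate([280, 429, 283]) cube([267, 60, 40]);
translate([280, 429, 534]) cube([267, 60, 40]);
translate([280, 429, 785]) cube([267, 60, 40]);
translate([280, 429, 1036]) cube([267, 60, 40]);
translate([280, 429, 1287]) cube([267, 60, 40]);
translate([280, 429, 1538]) cube([267, 60, 40]);
translate([280, 429, 1789]) cube([267, 60, 40]);
translate([280, 429, 2040]) cube([267, 60, 40]);


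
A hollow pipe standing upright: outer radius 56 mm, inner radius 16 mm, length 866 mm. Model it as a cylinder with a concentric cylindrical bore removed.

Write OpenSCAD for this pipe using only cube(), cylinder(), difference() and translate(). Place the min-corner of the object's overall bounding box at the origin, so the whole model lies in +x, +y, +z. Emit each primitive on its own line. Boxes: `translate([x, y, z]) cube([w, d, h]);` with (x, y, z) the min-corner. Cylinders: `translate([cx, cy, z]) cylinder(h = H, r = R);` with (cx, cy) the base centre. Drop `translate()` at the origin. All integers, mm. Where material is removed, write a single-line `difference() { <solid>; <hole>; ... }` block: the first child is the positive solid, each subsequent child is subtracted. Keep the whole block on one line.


difference() { translate([56, 56, 0]) cylinder(h = 866, r = 56); translate([56, 56, 0]) cylinder(h = 866, r = 16); }


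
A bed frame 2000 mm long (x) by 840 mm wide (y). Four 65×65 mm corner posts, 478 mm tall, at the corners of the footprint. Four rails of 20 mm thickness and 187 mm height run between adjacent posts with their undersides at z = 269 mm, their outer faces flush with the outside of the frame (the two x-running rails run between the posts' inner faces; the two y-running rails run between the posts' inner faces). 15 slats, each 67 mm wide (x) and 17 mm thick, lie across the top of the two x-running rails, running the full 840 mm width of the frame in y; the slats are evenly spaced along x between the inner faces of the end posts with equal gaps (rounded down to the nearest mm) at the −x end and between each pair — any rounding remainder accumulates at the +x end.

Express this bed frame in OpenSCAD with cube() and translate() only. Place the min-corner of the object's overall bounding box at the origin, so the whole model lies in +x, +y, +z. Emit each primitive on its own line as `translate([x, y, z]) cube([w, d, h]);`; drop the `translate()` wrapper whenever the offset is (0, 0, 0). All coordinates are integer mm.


cube([65, 65, 478]);
translate([0, 775, 0]) cube([65, 65, 478]);
translate([1935, 0, 0]) cube([65, 65, 478]);
translate([1935, 775, 0]) cube([65, 65, 478]);
translate([65, 0, 269]) cube([1870, 20, 187]);
translate([65, 820, 269]) cube([1870, 20, 187]);
translate([0, 65, 269]) cube([20, 710, 187]);
translate([1980, 65, 269]) cube([20, 710, 187]);
translate([119, 0, 456]) cube([67, 840, 17]);
translate([240, 0, 456]) cube([67, 840, 17]);
translate([361, 0, 456]) cube([67, 840, 17]);
translate([482, 0, 456]) cube([67, 840, 17]);
translate([603, 0, 456]) cube([67, 840, 17]);
translate([724, 0, 456]) cube([67, 840, 17]);
translate([845, 0, 456]) cube([67, 840, 17]);
translate([966, 0, 456]) cube([67, 840, 17]);
translate([1087, 0, 456]) cube([67, 840, 17]);
translate([1208, 0, 456]) cube([67, 840, 17]);
translate([1329, 0, 456]) cube([67, 840, 17]);
translate([1450, 0, 456]) cube([67, 840, 17]);
translate([1571, 0, 456]) cube([67, 840, 17]);
translate([1692, 0, 456]) cube([67, 840, 17]);
translate([1813, 0, 456]) cube([67, 840, 17]);


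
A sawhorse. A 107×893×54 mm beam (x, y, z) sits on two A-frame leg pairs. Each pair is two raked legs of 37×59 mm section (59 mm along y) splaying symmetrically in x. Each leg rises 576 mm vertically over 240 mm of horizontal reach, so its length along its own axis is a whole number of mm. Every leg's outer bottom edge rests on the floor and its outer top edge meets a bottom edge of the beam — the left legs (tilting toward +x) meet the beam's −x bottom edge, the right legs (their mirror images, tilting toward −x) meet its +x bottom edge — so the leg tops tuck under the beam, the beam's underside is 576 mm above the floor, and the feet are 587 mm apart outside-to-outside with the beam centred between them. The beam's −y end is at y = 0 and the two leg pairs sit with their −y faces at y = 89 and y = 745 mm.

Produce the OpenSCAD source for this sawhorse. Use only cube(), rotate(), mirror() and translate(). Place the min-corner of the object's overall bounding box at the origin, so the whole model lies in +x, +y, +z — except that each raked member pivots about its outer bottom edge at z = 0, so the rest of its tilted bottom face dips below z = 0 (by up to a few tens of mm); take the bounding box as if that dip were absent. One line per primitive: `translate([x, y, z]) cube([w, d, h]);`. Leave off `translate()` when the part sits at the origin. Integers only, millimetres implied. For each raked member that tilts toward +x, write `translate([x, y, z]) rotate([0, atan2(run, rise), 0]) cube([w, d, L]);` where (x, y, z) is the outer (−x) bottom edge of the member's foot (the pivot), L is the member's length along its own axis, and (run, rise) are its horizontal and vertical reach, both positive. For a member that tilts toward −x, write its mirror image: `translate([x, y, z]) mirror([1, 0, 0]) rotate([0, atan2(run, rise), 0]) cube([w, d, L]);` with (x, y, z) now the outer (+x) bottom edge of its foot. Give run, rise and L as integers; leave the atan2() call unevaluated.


translate([240, 0, 576]) cube([107, 893, 54]);
translate([0, 89, 0]) rotate([0, atan2(240, 576), 0]) cube([37, 59, 624]);
translate([587, 89, 0]) mirror([1, 0, 0]) rotate([0, atan2(240, 576), 0]) cube([37, 59, 624]);
translate([0, 745, 0]) rotate([0, atan2(240, 576), 0]) cube([37, 59, 624]);
translate([587, 745, 0]) mirror([1, 0, 0]) rotate([0, atan2(240, 576), 0]) cube([37, 59, 624]);


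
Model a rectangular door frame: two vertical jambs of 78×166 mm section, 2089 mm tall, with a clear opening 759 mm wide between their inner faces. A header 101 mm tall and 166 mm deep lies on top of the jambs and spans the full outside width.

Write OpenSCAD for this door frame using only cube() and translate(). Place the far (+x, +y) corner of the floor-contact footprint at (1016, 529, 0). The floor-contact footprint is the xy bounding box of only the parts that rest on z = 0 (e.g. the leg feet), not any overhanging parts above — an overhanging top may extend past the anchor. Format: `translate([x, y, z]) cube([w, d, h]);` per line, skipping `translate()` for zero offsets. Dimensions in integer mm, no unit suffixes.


translate([101, 363, 0]) cube([78, 166, 2089]);
translate([938, 363, 0]) cube([78, 166, 2089]);
translate([101, 363, 2089]) cube([915, 166, 101]);


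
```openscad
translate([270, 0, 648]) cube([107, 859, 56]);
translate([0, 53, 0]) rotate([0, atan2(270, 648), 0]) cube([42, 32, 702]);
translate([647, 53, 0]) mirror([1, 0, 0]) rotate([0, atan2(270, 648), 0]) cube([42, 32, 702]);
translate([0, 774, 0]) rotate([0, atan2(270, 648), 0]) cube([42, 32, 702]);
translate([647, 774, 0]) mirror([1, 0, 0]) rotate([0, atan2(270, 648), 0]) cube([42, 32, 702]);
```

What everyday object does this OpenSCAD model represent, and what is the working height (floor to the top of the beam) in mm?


A sawhorse. The overall height is 704 mm.

A beam across two mirrored pairs of raked legs — a sawhorse. The beam's underside is at z = 648 (matching the legs' vertical rise in atan2(270, 648)) and the beam is 56 mm tall, so its top is at 648 + 56 = 704 mm. The raked legs top out at the beam's underside, so that is the highest point.


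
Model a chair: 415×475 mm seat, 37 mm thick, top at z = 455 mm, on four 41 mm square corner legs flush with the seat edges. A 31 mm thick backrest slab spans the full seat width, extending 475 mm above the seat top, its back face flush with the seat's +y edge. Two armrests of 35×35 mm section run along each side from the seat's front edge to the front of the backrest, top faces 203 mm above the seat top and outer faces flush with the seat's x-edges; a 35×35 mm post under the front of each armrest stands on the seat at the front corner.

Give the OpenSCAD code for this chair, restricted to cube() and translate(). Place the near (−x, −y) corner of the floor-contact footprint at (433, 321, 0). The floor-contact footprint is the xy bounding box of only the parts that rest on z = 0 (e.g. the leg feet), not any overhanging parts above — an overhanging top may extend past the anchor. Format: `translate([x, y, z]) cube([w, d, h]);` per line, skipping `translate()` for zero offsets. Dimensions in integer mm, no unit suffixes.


translate([433, 321, 418]) cube([415, 475, 37]);
translate([433, 321, 0]) cube([41, 41, 418]);
translate([807, 321, 0]) cube([41, 41, 418]);
translate([433, 755, 0]) cube([41, 41, 418]);
translate([807, 755, 0]) cube([41, 41, 418]);
translate([433, 765, 455]) cube([415, 31, 475]);
translate([433, 321, 623]) cube([35, 444, 35]);
translate([813, 321, 623]) cube([35, 444, 35]);
translate([433, 321, 455]) cube([35, 35, 168]);
translate([813, 321, 455]) cube([35, 35, 168]);


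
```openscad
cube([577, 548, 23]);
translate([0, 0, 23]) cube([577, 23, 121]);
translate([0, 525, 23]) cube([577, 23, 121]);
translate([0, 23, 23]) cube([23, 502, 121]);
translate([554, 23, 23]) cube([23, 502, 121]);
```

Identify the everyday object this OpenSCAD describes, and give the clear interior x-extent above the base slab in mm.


An open box. The internal width is 531 mm.

A 577×548 base slab with four walls standing on it — an open box. The base is 577 mm wide and the walls are 23 mm thick, so the internal width is 577 − 2 × 23 = 531 mm.


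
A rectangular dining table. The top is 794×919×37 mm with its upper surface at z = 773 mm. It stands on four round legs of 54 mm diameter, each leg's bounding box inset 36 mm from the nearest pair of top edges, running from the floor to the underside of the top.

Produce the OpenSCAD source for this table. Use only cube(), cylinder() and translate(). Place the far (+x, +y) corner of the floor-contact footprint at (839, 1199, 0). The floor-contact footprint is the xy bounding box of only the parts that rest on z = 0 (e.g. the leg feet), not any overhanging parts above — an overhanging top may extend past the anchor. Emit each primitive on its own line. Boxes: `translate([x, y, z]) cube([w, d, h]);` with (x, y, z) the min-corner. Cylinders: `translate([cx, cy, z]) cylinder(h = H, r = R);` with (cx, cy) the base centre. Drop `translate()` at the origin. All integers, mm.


// leg_h = 773 - 37 = 736
translate([81, 316, 736]) cube([794, 919, 37]);
translate([144, 379, 0]) cylinder(h = 736, r = 27);
translate([812, 379, 0]) cylinder(h = 736, r = 27);
translate([144, 1172, 0]) cylinder(h = 736, r = 27);
translate([812, 1172, 0]) cylinder(h = 736, r = 27);


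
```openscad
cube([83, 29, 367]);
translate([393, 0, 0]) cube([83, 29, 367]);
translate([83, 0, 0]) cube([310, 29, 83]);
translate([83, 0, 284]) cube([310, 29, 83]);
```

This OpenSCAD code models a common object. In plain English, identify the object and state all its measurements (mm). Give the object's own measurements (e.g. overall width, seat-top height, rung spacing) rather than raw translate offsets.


A rectangular picture frame lying in the x–z plane (depth along y). The opening is 310 mm wide (x) by 201 mm tall (z), surrounded by a border 83 mm wide on all four sides. The frame is 29 mm deep and is made of two full-height vertical stiles with two horizontal rails fitted between them.


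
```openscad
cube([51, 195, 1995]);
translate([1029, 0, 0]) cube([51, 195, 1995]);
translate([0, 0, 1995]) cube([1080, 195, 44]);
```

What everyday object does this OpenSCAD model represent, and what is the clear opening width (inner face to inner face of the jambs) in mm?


A door frame. The clear opening width is 978 mm.

Two 1995 mm tall posts with a header on top — a door frame. The left jamb is 51 mm wide at x = 0; the right jamb starts at x = 1029. The clear opening is 1029 − 51 = 978 mm.


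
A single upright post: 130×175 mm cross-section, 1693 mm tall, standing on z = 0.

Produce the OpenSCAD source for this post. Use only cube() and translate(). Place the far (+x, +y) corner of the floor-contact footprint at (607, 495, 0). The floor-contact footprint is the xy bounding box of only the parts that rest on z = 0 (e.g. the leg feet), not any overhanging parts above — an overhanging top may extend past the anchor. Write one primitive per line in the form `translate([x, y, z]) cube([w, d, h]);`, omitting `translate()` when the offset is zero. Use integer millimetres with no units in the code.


translate([477, 320, 0]) cube([130, 175, 1693]);


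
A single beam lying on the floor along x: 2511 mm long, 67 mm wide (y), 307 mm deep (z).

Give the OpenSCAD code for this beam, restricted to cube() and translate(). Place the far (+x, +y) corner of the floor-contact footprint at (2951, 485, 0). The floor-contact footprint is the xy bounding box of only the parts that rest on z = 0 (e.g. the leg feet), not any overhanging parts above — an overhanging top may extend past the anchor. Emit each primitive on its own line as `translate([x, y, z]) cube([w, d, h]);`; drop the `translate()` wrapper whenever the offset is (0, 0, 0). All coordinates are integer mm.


translate([440, 418, 0]) cube([2511, 67, 307]);


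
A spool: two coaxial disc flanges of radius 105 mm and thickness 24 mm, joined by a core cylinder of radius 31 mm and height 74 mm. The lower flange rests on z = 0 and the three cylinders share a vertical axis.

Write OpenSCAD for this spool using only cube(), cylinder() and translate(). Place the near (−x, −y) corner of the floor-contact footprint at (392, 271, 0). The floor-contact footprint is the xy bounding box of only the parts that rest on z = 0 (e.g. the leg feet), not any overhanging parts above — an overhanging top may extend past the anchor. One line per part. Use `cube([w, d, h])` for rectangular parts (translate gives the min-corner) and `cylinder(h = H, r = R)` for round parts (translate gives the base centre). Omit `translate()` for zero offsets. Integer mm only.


translate([497, 376, 0]) cylinder(h = 24, r = 105);
translate([497, 376, 24]) cylinder(h = 74, r = 31);
translate([497, 376, 98]) cylinder(h = 24, r = 105);


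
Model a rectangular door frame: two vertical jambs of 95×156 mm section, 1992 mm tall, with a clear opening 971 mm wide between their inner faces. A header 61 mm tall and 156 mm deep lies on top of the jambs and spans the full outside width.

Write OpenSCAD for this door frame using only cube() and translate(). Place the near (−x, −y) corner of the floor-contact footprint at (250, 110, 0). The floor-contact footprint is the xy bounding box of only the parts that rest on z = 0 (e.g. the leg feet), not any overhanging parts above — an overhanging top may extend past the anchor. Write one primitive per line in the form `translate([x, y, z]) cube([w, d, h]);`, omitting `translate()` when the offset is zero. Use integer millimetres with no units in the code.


translate([250, 110, 0]) cube([95, 156, 1992]);
translate([1316, 110, 0]) cube([95, 156, 1992]);
translate([250, 110, 1992]) cube([1161, 156, 61]);


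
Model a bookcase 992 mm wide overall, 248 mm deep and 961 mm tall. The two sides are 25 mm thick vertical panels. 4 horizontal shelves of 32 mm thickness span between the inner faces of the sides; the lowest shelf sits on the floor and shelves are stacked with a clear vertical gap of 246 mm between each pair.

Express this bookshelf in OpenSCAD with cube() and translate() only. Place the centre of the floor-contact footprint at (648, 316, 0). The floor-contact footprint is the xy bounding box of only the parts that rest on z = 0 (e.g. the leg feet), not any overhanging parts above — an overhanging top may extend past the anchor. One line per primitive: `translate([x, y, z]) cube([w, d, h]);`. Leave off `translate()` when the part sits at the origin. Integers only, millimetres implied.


translate([152, 192, 0]) cube([25, 248, 961]);
translate([1119, 192, 0]) cube([25, 248, 961]);
translate([177, 192, 0]) cube([942, 248, 32]);
translate([177, 192, 278]) cube([942, 248, 32]);
translate([177, 192, 556]) cube([942, 248, 32]);
translate([177, 192, 834]) cube([942, 248, 32]);


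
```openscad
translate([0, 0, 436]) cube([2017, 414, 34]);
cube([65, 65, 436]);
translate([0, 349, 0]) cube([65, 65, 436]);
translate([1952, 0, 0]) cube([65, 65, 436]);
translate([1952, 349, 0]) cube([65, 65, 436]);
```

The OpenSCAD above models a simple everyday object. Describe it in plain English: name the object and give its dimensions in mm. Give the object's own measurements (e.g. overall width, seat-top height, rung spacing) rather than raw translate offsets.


A long wooden bench with a 2017 mm (x) × 414 mm (y) seat, 34 mm thick, its top surface 470 mm above the floor. Four 65 mm square legs at the seat corners, flush with the edges, run from z = 0 to the seat underside.


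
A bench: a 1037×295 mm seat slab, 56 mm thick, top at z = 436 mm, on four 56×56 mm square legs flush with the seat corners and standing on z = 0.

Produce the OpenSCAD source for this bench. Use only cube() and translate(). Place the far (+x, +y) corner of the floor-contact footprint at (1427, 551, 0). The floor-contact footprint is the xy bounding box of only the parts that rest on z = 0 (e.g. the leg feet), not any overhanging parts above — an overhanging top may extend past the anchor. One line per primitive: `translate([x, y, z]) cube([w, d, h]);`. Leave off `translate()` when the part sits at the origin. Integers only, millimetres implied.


// leg_h = 436 − 56 = 380
translate([390, 256, 380]) cube([1037, 295, 56]);
translate([390, 256, 0]) cube([56, 56, 380]);
translate([390, 495, 0]) cube([56, 56, 380]);
translate([1371, 256, 0]) cube([56, 56, 380]);
translate([1371, 495, 0]) cube([56, 56, 380]);


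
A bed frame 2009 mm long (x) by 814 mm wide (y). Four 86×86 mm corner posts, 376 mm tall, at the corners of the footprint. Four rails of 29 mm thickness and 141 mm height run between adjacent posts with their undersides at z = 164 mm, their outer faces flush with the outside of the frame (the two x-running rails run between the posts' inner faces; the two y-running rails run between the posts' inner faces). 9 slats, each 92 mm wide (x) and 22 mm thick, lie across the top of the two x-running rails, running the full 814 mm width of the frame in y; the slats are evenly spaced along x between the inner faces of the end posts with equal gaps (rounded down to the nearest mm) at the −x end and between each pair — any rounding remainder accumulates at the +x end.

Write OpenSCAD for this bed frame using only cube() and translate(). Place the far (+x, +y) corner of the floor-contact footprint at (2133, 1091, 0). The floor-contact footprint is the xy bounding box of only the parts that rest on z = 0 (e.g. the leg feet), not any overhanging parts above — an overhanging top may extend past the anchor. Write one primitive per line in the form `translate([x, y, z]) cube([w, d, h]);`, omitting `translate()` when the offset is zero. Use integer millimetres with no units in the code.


translate([124, 277, 0]) cube([86, 86, 376]);
translate([124, 1005, 0]) cube([86, 86, 376]);
translate([2047, 277, 0]) cube([86, 86, 376]);
translate([2047, 1005, 0]) cube([86, 86, 376]);
translate([210, 277, 164]) cube([1837, 29, 141]);
translate([210, 1062, 164]) cube([1837, 29, 141]);
translate([124, 363, 164]) cube([29, 642, 141]);
translate([2104, 363, 164]) cube([29, 642, 141]);
translate([310, 277, 305]) cube([92, 814, 22]);
translate([502, 277, 305]) cube([92, 814, 22]);
translate([694, 277, 305]) cube([92, 814, 22]);
translate([886, 277, 305]) cube([92, 814, 22]);
translate([1078, 277, 305]) cube([92, 814, 22]);
translate([1270, 277, 305]) cube([92, 814, 22]);
translate([1462, 277, 305]) cube([92, 814, 22]);
translate([1654, 277, 305]) cube([92, 814, 22]);
translate([1846, 277, 305]) cube([92, 814, 22]);


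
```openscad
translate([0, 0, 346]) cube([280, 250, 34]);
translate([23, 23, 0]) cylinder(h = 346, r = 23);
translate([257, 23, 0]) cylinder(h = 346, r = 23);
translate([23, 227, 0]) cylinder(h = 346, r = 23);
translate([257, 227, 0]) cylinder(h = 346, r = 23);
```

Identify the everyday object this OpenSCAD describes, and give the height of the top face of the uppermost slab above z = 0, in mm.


A stool. The seat height is 380 mm.

A 280×250×34 slab at z = 346 on four corner cylinders — a stool. The seat top is 346 + 34 = 380 mm.


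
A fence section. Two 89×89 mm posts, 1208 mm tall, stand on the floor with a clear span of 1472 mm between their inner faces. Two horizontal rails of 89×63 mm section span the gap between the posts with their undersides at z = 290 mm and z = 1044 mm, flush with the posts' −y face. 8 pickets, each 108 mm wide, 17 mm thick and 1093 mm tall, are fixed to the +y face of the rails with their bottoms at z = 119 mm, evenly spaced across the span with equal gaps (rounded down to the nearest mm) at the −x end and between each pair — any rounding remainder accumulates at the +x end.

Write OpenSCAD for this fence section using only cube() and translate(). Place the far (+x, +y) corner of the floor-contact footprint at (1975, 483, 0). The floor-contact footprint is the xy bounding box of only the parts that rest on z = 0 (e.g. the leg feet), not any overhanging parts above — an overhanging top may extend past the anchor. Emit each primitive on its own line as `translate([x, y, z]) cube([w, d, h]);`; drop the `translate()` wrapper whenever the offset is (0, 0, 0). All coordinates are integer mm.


translate([325, 394, 0]) cube([89, 89, 1208]);
translate([1886, 394, 0]) cube([89, 89, 1208]);
translate([414, 394, 290]) cube([1472, 89, 63]);
translate([414, 394, 1044]) cube([1472, 89, 63]);
translate([481, 483, 119]) cube([108, 17, 1093]);
translate([656, 483, 119]) cube([108, 17, 1093]);
translate([831, 483, 119]) cube([108, 17, 1093]);
translate([1006, 483, 119]) cube([108, 17, 1093]);
translate([1181, 483, 119]) cube([108, 17, 1093]);
translate([1356, 483, 119]) cube([108, 17, 1093]);
translate([1531, 483, 119]) cube([108, 17, 1093]);
translate([1706, 483, 119]) cube([108, 17, 1093]);


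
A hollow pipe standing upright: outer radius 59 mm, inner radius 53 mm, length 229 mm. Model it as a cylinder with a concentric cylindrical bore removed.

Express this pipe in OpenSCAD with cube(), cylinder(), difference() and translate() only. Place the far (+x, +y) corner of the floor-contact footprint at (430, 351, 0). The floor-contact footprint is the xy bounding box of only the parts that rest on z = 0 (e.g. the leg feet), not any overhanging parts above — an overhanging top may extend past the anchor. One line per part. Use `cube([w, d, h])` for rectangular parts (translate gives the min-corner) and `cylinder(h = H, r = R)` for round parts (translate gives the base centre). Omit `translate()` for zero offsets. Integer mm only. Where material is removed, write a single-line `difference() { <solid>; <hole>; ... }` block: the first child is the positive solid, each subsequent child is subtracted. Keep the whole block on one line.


difference() { translate([371, 292, 0]) cylinder(h = 229, r = 59); translate([371, 292, 0]) cylinder(h = 229, r = 53); }


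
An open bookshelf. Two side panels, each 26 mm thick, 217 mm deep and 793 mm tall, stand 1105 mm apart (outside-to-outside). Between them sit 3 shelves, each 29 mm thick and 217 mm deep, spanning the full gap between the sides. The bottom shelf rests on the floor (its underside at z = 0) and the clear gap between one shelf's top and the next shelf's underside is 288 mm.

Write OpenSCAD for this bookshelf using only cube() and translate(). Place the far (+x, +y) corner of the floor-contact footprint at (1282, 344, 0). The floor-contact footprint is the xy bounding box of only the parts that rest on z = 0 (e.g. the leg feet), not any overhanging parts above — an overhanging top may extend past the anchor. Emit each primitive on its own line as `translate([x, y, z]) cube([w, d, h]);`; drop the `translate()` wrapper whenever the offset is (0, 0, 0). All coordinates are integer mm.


translate([177, 127, 0]) cube([26, 217, 793]);
translate([1256, 127, 0]) cube([26, 217, 793]);
translate([203, 127, 0]) cube([1053, 217, 29]);
translate([203, 127, 317]) cube([1053, 217, 29]);
translate([203, 127, 634]) cube([1053, 217, 29]);


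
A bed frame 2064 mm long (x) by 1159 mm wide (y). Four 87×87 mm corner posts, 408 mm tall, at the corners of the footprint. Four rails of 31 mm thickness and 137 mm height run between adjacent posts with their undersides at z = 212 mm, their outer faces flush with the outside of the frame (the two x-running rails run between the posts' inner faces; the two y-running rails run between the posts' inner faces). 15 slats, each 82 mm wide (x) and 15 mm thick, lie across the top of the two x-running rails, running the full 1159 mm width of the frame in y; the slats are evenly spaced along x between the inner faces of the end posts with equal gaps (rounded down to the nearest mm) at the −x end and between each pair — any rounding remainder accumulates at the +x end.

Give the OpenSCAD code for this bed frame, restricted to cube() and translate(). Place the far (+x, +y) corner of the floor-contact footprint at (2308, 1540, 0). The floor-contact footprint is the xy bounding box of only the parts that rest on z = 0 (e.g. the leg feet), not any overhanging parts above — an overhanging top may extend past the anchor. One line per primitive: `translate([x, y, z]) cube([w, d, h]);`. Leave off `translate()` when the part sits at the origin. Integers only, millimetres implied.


translate([244, 381, 0]) cube([87, 87, 408]);
translate([244, 1453, 0]) cube([87, 87, 408]);
translate([2221, 381, 0]) cube([87, 87, 408]);
translate([2221, 1453, 0]) cube([87, 87, 408]);
translate([331, 381, 212]) cube([1890, 31, 137]);
translate([331, 1509, 212]) cube([1890, 31, 137]);
translate([244, 468, 212]) cube([31, 985, 137]);
translate([2277, 468, 212]) cube([31, 985, 137]);
translate([372, 381, 349]) cube([82, 1159, 15]);
translate([495, 381, 349]) cube([82, 1159, 15]);
translate([618, 381, 349]) cube([82, 1159, 15]);
translate([741, 381, 349]) cube([82, 1159, 15]);
translate([864, 381, 349]) cube([82, 1159, 15]);
translate([987, 381, 349]) cube([82, 1159, 15]);
translate([1110, 381, 349]) cube([82, 1159, 15]);
translate([1233, 381, 349]) cube([82, 1159, 15]);
translate([1356, 381, 349]) cube([82, 1159, 15]);
translate([1479, 381, 349]) cube([82, 1159, 15]);
translate([1602, 381, 349]) cube([82, 1159, 15]);
translate([1725, 381, 349]) cube([82, 1159, 15]);
translate([1848, 381, 349]) cube([82, 1159, 15]);
translate([1971, 381, 349]) cube([82, 1159, 15]);
translate([2094, 381, 349]) cube([82, 1159, 15]);


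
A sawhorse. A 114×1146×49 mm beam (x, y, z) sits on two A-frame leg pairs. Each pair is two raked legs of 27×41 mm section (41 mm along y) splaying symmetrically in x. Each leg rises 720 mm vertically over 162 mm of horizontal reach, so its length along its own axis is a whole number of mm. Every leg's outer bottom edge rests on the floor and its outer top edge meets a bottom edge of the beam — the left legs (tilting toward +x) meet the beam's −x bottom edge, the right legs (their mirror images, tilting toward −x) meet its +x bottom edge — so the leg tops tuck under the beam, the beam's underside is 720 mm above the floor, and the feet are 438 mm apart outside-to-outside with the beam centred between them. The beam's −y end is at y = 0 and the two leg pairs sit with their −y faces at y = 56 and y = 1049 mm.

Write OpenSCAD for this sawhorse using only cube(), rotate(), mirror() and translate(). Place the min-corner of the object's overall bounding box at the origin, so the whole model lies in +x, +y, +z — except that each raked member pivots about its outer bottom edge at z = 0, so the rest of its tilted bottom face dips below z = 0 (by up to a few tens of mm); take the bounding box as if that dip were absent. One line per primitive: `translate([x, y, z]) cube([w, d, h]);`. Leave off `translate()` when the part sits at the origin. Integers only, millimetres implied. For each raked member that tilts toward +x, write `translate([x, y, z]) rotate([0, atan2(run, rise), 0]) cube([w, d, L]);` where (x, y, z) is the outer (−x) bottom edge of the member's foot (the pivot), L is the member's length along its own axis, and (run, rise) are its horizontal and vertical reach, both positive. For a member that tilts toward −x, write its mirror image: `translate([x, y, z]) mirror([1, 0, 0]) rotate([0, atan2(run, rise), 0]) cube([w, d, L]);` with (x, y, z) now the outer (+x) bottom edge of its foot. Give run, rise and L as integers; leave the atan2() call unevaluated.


translate([162, 0, 720]) cube([114, 1146, 49]);
translate([0, 56, 0]) rotate([0, atan2(162, 720), 0]) cube([27, 41, 738]);
translate([438, 56, 0]) mirror([1, 0, 0]) rotate([0, atan2(162, 720), 0]) cube([27, 41, 738]);
translate([0, 1049, 0]) rotate([0, atan2(162, 720), 0]) cube([27, 41, 738]);
translate([438, 1049, 0]) mirror([1, 0, 0]) rotate([0, atan2(162, 720), 0]) cube([27, 41, 738]);


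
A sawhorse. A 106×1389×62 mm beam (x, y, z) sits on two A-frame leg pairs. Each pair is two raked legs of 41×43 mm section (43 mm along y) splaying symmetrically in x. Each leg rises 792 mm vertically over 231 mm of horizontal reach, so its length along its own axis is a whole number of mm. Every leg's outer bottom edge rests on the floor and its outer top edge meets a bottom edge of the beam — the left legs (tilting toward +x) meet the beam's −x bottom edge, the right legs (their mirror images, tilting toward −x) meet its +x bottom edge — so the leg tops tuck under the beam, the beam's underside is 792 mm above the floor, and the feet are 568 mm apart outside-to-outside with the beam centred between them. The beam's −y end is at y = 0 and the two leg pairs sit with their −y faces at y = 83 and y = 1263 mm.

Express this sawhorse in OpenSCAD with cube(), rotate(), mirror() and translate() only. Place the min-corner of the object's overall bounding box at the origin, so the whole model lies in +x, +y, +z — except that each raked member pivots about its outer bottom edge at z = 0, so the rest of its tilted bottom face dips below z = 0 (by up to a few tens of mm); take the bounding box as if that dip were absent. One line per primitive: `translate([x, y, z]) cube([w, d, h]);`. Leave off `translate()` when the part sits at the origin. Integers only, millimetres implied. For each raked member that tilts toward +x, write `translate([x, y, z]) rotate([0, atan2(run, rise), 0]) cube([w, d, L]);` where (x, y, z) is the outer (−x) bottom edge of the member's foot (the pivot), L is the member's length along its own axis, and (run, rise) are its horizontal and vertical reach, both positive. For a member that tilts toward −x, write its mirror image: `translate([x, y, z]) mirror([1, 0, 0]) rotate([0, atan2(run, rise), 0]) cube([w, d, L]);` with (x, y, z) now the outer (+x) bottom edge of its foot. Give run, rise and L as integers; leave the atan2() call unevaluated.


translate([231, 0, 792]) cube([106, 1389, 62]);
translate([0, 83, 0]) rotate([0, atan2(231, 792), 0]) cube([41, 43, 825]);
translate([568, 83, 0]) mirror([1, 0, 0]) rotate([0, atan2(231, 792), 0]) cube([41, 43, 825]);
translate([0, 1263, 0]) rotate([0, atan2(231, 792), 0]) cube([41, 43, 825]);
translate([568, 1263, 0]) mirror([1, 0, 0]) rotate([0, atan2(231, 792), 0]) cube([41, 43, 825]);


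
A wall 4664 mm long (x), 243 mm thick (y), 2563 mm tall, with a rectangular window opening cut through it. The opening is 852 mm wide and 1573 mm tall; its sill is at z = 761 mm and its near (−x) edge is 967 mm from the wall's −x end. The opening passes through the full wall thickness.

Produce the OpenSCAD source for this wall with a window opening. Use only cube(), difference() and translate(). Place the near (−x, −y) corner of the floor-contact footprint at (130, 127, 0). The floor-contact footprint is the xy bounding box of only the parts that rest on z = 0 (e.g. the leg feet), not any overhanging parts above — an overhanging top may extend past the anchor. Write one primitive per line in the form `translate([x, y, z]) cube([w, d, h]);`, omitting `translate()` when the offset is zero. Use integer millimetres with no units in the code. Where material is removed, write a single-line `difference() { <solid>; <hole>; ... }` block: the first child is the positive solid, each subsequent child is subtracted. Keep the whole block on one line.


difference() { translate([130, 127, 0]) cube([4664, 243, 2563]); translate([1097, 127, 761]) cube([852, 243, 1573]); }


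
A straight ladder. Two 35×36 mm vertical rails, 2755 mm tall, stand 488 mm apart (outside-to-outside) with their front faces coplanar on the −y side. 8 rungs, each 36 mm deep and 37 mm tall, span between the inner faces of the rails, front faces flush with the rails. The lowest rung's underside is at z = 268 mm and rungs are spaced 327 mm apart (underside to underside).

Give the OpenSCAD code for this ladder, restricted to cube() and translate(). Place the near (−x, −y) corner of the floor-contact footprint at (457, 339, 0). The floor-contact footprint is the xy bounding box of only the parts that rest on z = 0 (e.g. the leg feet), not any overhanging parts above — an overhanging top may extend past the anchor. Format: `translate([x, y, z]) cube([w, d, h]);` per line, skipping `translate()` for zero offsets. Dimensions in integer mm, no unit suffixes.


translate([457, 339, 0]) cube([35, 36, 2755]);
translate([910, 339, 0]) cube([35, 36, 2755]);
translate([492, 339, 268]) cube([418, 36, 37]);
translate([492, 339, 595]) cube([418, 36, 37]);
translate([492, 339, 922]) cube([418, 36, 37]);
translate([492, 339, 1249]) cube([418, 36, 37]);
translate([492, 339, 1576]) cube([418, 36, 37]);
translate([492, 339, 1903]) cube([418, 36, 37]);
translate([492, 339, 2230]) cube([418, 36, 37]);
translate([492, 339, 2557]) cube([418, 36, 37]);
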